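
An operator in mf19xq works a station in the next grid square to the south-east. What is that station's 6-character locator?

MF29ap

Longitude subsquare x = 23; +1 → 24, wraps to 0 = a, carry into square.
Longitude square 1; +1 → 2.
Latitude subsquare q = 16; −1 → 15 = p.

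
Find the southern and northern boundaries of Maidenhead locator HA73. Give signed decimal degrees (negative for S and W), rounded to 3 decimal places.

-87.000, -86.000

Field H=7, A=0: +7·20° lon, +0·10° lat → SW at lon -40°, lat -90°.
Square 7, 3: +7·2° lon, +3·1° lat → SW at lon -26°, lat -87°.
Cell spans 2° lon × 1° lat.
south -87.000, north -86.000.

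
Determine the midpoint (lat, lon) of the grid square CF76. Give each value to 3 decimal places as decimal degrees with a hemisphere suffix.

33.500° S, 125.000° W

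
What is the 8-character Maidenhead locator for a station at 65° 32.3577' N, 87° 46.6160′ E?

NP35vm39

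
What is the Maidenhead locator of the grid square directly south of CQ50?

Latitude square 0; −1 → -1, wraps to 9, carry into field.
Latitude field Q = 16; −1 → 15 = P.
The longitude characters are unchanged.

CP59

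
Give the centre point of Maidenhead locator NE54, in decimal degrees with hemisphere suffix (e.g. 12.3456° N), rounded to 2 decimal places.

45.50° S, 91.00° E

Field N=13, E=4: +13·20° lon, +4·10° lat → SW at lon 80°, lat -50°.
Square 5, 4: +5·2° lon, +4·1° lat → SW at lon 90°, lat -46°.
Cell spans 2° lon × 1° lat. Centre is SW corner plus half of each.
latitude 45.50° S, longitude 91.00° E.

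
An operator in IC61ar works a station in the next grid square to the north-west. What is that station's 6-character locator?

Longitude subsquare a = 0; −1 → -1, wraps to 23 = x, carry into square.
Longitude square 6; −1 → 5.
Latitude subsquare r = 17; +1 → 18 = s.

IC51xs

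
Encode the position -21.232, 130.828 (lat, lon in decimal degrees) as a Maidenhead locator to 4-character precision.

PG58

Add 180° to longitude and 90° to latitude: 310.83, 68.77.
Field: 310.83/20 → 15 → P, 68.77/10 → 6 → G; chars PG.
Square: 10.83/2 → 5, 8.77/1 → 8; chars 58.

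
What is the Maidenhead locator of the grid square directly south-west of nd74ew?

ND74dv

Longitude subsquare e = 4; −1 → 3 = d.
Latitude subsquare w = 22; −1 → 21 = v.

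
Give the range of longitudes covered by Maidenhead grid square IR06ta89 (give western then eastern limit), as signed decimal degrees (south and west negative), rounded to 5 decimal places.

-18.35000, -18.34167

Field I=8, R=17: +8·20° lon, +17·10° lat → SW at lon -20°, lat 80°.
Square 0, 6: +0·2° lon, +6·1° lat → SW at lon -20°, lat 86°.
Subsquare t=19, a=0: +19·0.0833333° lon, +0·0.0416667° lat → SW at lon -18.4167°, lat 86°.
Extended square 8, 9: +8·0.00833333° lon, +9·0.00416667° lat → SW at lon -18.35°, lat 86.0375°.
Cell spans 0.00833333° lon × 0.00416667° lat.
west -18.35000, east -18.34167.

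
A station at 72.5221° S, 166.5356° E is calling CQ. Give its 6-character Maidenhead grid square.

RB37gl

Add 180° to longitude and 90° to latitude: 346.5356, 17.4779.
Field (20°×10°, letters A–R): 346.5356/20 → 17 → R, 17.4779/10 → 1 → B; chars RB.
Square (2°×1°, digits 0–9): 6.5356/2 → 3, 7.4779/1 → 7; chars 37.
Subsquare (5′×2.5′, letters a–x): 0.5356/0.0833333 → 6 → g, 0.4779/0.0416667 → 11 → l; chars gl.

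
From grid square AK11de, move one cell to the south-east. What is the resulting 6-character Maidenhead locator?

AK11ed

Longitude subsquare d = 3; +1 → 4 = e.
Latitude subsquare e = 4; −1 → 3 = d.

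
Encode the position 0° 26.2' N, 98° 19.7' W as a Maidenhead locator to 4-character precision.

EJ00

Add 180° to longitude and 90° to latitude: 81.67, 90.44.
Field (20°×10°, letters A–R): lon ⌊81.67/20⌋ = 4 → E; lat ⌊90.44/10⌋ = 9 → J.
Square (2°×1°, digits 0–9): lon ⌊1.67/2⌋ = 0; lat ⌊0.44/1⌋ = 0.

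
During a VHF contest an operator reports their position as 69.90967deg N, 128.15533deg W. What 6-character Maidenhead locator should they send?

CP59wv

Offset from 180°W / 90°S: lon 51.8447°, lat 159.9097°.
Field (20°×10°, letters A–R): lon ⌊51.8447/20⌋ = 2 → C; lat ⌊159.9097/10⌋ = 15 → P.
Square (2°×1°, digits 0–9): lon ⌊11.8447/2⌋ = 5; lat ⌊9.9097/1⌋ = 9.
Subsquare (5′×2.5′, letters a–x): lon ⌊1.8447/0.0833333⌋ = 22 → w; lat ⌊0.9097/0.0416667⌋ = 21 → v.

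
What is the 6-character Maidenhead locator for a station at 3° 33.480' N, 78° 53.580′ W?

FJ03nn

Add 180° to longitude and 90° to latitude: 101.1070, 93.5580.
Field: 101.1070/20 → 5 → F, 93.5580/10 → 9 → J; chars FJ.
Square: 1.1070/2 → 0, 3.5580/1 → 3; chars 03.
Subsquare: 1.1070/0.0833333 → 13 → n, 0.5580/0.0416667 → 13 → n; chars nn.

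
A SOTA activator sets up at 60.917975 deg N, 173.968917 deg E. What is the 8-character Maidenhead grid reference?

Add 180° to longitude and 90° to latitude: 353.96892, 150.91798.
Field: 353.96892/20 → 17 → R, 150.91798/10 → 15 → P; chars RP.
Square: 13.96892/2 → 6, 0.91798/1 → 0; chars 60.
Subsquare: 1.96892/0.0833333 → 23 → x, 0.91798/0.0416667 → 22 → w; chars xw.
Extended square: 0.05225/0.00833333 → 6, 0.00131/0.00416667 → 0; chars 60.

RP60xw60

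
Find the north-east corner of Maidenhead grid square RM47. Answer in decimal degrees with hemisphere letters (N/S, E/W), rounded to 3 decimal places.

38.000° N, 170.000° E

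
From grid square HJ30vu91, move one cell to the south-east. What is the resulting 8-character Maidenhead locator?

Longitude extended square 9; +1 → 10, wraps to 0, carry into subsquare.
Longitude subsquare v = 21; +1 → 22 = w.
Latitude extended square 1; −1 → 0.

HJ30wu00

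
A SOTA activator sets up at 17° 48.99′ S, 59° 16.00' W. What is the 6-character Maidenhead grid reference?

Offset from 180°W / 90°S: lon 120.7333°, lat 72.1835°.
Field: lon ⌊120.7333/20⌋ = 6 → G; lat ⌊72.1835/10⌋ = 7 → H.
Square: lon ⌊0.7333/2⌋ = 0; lat ⌊2.1835/1⌋ = 2.
Subsquare: lon ⌊0.7333/0.0833333⌋ = 8 → i; lat ⌊0.1835/0.0416667⌋ = 4 → e.

GH02ie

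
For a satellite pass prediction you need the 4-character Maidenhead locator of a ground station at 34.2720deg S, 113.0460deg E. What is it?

OF65

Shift to the Maidenhead origin (180°W, 90°S): lon 293.05, lat 55.73.
Field (20°×10°, letters A–R): lon ⌊293.05/20⌋ = 14 → O; lat ⌊55.73/10⌋ = 5 → F.
Square (2°×1°, digits 0–9): lon ⌊13.05/2⌋ = 6; lat ⌊5.73/1⌋ = 5.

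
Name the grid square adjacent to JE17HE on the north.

Latitude subsquare e = 4; +1 → 5 = f.
The longitude characters are unchanged.

JE17hf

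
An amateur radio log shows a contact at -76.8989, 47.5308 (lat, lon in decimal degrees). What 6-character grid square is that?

LB33sc

Shift to the Maidenhead origin (180°W, 90°S): lon 227.5308, lat 13.1011.
Field (20°×10°, letters A–R): 227.5308/20 → 11 → L, 13.1011/10 → 1 → B; chars LB.
Square (2°×1°, digits 0–9): 7.5308/2 → 3, 3.1011/1 → 3; chars 33.
Subsquare (5′×2.5′, letters a–x): 1.5308/0.0833333 → 18 → s, 0.1011/0.0416667 → 2 → c; chars sc.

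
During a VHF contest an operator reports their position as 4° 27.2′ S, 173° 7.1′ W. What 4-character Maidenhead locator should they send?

AI35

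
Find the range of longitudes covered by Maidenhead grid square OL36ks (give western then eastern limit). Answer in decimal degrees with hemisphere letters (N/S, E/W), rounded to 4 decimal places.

106.8333° E, 106.9167° E

Field O=14, L=11: +14·20° lon, +11·10° lat → SW at lon 100°, lat 20°.
Square 3, 6: +3·2° lon, +6·1° lat → SW at lon 106°, lat 26°.
Subsquare k=10, s=18: +10·0.0833333° lon, +18·0.0416667° lat → SW at lon 106.833°, lat 26.75°.
Cell spans 0.0833333° lon × 0.0416667° lat.
west 106.8333° E, east 106.9167° E.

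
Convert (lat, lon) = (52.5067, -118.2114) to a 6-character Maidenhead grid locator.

Offset from 180°W / 90°S: lon 61.7886°, lat 142.5067°.
Field: 61.7886/20 → 3 → D, 142.5067/10 → 14 → O; chars DO.
Square: 1.7886/2 → 0, 2.5067/1 → 2; chars 02.
Subsquare: 1.7886/0.0833333 → 21 → v, 0.5067/0.0416667 → 12 → m; chars vm.

DO02vm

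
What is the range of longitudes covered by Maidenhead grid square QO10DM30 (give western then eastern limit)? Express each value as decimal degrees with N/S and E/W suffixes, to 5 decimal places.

142.27500° E, 142.28333° E

Field Q=16, O=14: +16·20° lon, +14·10° lat → SW at lon 140°, lat 50°.
Square 1, 0: +1·2° lon, +0·1° lat → SW at lon 142°, lat 50°.
Subsquare d=3, m=12: +3·0.0833333° lon, +12·0.0416667° lat → SW at lon 142.25°, lat 50.5°.
Extended square 3, 0: +3·0.00833333° lon, +0·0.00416667° lat → SW at lon 142.275°, lat 50.5°.
Cell spans 0.00833333° lon × 0.00416667° lat.
west 142.27500° E, east 142.28333° E.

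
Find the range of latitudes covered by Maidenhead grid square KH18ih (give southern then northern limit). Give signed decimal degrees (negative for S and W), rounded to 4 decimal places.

Field K=10, H=7: +10·20° lon, +7·10° lat → SW at lon 20°, lat -20°.
Square 1, 8: +1·2° lon, +8·1° lat → SW at lon 22°, lat -12°.
Subsquare i=8, h=7: +8·0.0833333° lon, +7·0.0416667° lat → SW at lon 22.6667°, lat -11.7083°.
Cell spans 0.0833333° lon × 0.0416667° lat.
south -11.7083, north -11.6667.

-11.7083, -11.6667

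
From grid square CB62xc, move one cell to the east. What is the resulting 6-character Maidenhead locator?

CB72ac

Longitude subsquare x = 23; +1 → 24, wraps to 0 = a, carry into square.
Longitude square 6; +1 → 7.
The latitude characters are unchanged.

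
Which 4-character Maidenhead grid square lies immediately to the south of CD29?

CD28

Latitude square 9; −1 → 8.
The longitude characters are unchanged.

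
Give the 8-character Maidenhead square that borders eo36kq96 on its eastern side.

EO36lq06

Longitude extended square 9; +1 → 10, wraps to 0, carry into subsquare.
Longitude subsquare k = 10; +1 → 11 = l.
The latitude characters are unchanged.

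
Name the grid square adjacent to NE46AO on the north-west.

NE36xp

Longitude subsquare a = 0; −1 → -1, wraps to 23 = x, carry into square.
Longitude square 4; −1 → 3.
Latitude subsquare o = 14; +1 → 15 = p.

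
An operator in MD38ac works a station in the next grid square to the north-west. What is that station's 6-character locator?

Longitude subsquare a = 0; −1 → -1, wraps to 23 = x, carry into square.
Longitude square 3; −1 → 2.
Latitude subsquare c = 2; +1 → 3 = d.

MD28xd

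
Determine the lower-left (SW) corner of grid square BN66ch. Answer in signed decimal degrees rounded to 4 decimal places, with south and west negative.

46.2917, -147.8333

Field B=1, N=13: +1·20° lon, +13·10° lat → SW at lon -160°, lat 40°.
Square 6, 6: +6·2° lon, +6·1° lat → SW at lon -148°, lat 46°.
Subsquare c=2, h=7: +2·0.0833333° lon, +7·0.0416667° lat → SW at lon -147.833°, lat 46.2917°.
latitude 46.2917, longitude -147.8333.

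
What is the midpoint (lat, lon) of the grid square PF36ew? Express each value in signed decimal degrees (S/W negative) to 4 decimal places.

-33.0625, 126.3750

Field P=15, F=5: +15·20° lon, +5·10° lat → SW at lon 120°, lat -40°.
Square 3, 6: +3·2° lon, +6·1° lat → SW at lon 126°, lat -34°.
Subsquare e=4, w=22: +4·0.0833333° lon, +22·0.0416667° lat → SW at lon 126.333°, lat -33.0833°.
Cell spans 0.0833333° lon × 0.0416667° lat. Centre is SW corner plus half of each.
latitude -33.0625, longitude 126.3750.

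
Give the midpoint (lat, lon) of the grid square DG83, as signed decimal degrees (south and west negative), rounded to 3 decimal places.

Field D=3, G=6: +3·20° lon, +6·10° lat → SW at lon -120°, lat -30°.
Square 8, 3: +8·2° lon, +3·1° lat → SW at lon -104°, lat -27°.
Cell spans 2° lon × 1° lat. Centre is SW corner plus half of each.
latitude -26.500, longitude -103.000.

-26.500, -103.000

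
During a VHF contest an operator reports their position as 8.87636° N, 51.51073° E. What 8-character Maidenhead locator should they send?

Offset from 180°W / 90°S: lon 231.51073°, lat 98.87636°.
Field: 231.51073/20 → 11 → L, 98.87636/10 → 9 → J; chars LJ.
Square: 11.51073/2 → 5, 8.87636/1 → 8; chars 58.
Subsquare: 1.51073/0.0833333 → 18 → s, 0.87636/0.0416667 → 21 → v; chars sv.
Extended square: 0.01073/0.00833333 → 1, 0.00136/0.00416667 → 0; chars 10.

LJ58sv10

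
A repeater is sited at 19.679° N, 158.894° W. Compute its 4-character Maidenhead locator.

BK09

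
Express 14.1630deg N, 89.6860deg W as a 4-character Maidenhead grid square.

Offset from 180°W / 90°S: lon 90.31°, lat 104.16°.
Field: lon ⌊90.31/20⌋ = 4 → E; lat ⌊104.16/10⌋ = 10 → K.
Square: lon ⌊10.31/2⌋ = 5; lat ⌊4.16/1⌋ = 4.

EK54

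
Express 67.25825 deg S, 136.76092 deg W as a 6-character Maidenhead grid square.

CC12or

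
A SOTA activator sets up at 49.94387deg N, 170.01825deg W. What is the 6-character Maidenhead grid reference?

Offset from 180°W / 90°S: lon 9.9818°, lat 139.9439°.
Field: 9.9818/20 → 0 → A, 139.9439/10 → 13 → N; chars AN.
Square: 9.9818/2 → 4, 9.9439/1 → 9; chars 49.
Subsquare: 1.9818/0.0833333 → 23 → x, 0.9439/0.0416667 → 22 → w; chars xw.

AN49xw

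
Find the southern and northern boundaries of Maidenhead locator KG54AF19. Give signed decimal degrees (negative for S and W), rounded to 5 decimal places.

Field K=10, G=6: +10·20° lon, +6·10° lat → SW at lon 20°, lat -30°.
Square 5, 4: +5·2° lon, +4·1° lat → SW at lon 30°, lat -26°.
Subsquare a=0, f=5: +0·0.0833333° lon, +5·0.0416667° lat → SW at lon 30°, lat -25.7917°.
Extended square 1, 9: +1·0.00833333° lon, +9·0.00416667° lat → SW at lon 30.0083°, lat -25.7542°.
Cell spans 0.00833333° lon × 0.00416667° lat.
south -25.75417, north -25.75000.

-25.75417, -25.75000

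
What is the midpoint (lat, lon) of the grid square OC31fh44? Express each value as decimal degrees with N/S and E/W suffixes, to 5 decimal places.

Field O=14, C=2: +14·20° lon, +2·10° lat → SW at lon 100°, lat -70°.
Square 3, 1: +3·2° lon, +1·1° lat → SW at lon 106°, lat -69°.
Subsquare f=5, h=7: +5·0.0833333° lon, +7·0.0416667° lat → SW at lon 106.417°, lat -68.7083°.
Extended square 4, 4: +4·0.00833333° lon, +4·0.00416667° lat → SW at lon 106.45°, lat -68.6917°.
Cell spans 0.00833333° lon × 0.00416667° lat. Centre is SW corner plus half of each.
latitude 68.68958° S, longitude 106.45417° E.

68.68958° S, 106.45417° E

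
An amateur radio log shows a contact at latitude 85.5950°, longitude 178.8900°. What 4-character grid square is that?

RR95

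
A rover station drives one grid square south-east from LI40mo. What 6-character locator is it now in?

LI40nn

Longitude subsquare m = 12; +1 → 13 = n.
Latitude subsquare o = 14; −1 → 13 = n.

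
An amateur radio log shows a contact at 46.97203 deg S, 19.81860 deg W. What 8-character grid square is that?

Offset from 180°W / 90°S: lon 160.18140°, lat 43.02797°.
Field: 160.18140/20 → 8 → I, 43.02797/10 → 4 → E; chars IE.
Square: 0.18140/2 → 0, 3.02797/1 → 3; chars 03.
Subsquare: 0.18140/0.0833333 → 2 → c, 0.02797/0.0416667 → 0 → a; chars ca.
Extended square: 0.01473/0.00833333 → 1, 0.02797/0.00416667 → 6; chars 16.

IE03ca16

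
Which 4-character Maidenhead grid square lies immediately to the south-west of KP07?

JP96

Longitude square 0; −1 → -1, wraps to 9, carry into field.
Longitude field K = 10; −1 → 9 = J.
Latitude square 7; −1 → 6.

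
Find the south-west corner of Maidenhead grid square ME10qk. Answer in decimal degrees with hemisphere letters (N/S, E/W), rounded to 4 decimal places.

49.5833° S, 63.3333° E

Field M=12, E=4: +12·20° lon, +4·10° lat → SW at lon 60°, lat -50°.
Square 1, 0: +1·2° lon, +0·1° lat → SW at lon 62°, lat -50°.
Subsquare q=16, k=10: +16·0.0833333° lon, +10·0.0416667° lat → SW at lon 63.3333°, lat -49.5833°.
latitude 49.5833° S, longitude 63.3333° E.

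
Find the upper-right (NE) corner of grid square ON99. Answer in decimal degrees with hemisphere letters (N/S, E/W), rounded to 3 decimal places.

50.000° N, 120.000° E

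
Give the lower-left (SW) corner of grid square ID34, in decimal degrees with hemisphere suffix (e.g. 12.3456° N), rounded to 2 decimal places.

56.00° S, 14.00° W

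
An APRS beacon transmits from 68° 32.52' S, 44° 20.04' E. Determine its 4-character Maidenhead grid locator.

LC21

Shift to the Maidenhead origin (180°W, 90°S): lon 224.33, lat 21.46.
Field (20°×10°, letters A–R): lon ⌊224.33/20⌋ = 11 → L; lat ⌊21.46/10⌋ = 2 → C.
Square (2°×1°, digits 0–9): lon ⌊4.33/2⌋ = 2; lat ⌊1.46/1⌋ = 1.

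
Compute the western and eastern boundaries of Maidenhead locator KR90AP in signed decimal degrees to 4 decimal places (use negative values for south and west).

38.0000, 38.0833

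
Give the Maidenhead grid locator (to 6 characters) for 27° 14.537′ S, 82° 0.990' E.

Shift to the Maidenhead origin (180°W, 90°S): lon 262.0165, lat 62.7577.
Field: lon ⌊262.0165/20⌋ = 13 → N; lat ⌊62.7577/10⌋ = 6 → G.
Square: lon ⌊2.0165/2⌋ = 1; lat ⌊2.7577/1⌋ = 2.
Subsquare: lon ⌊0.0165/0.0833333⌋ = 0 → a; lat ⌊0.7577/0.0416667⌋ = 18 → s.

NG12as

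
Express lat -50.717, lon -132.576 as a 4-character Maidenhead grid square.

CD39

Offset from 180°W / 90°S: lon 47.42°, lat 39.28°.
Field: 47.42/20 → 2 → C, 39.28/10 → 3 → D; chars CD.
Square: 7.42/2 → 3, 9.28/1 → 9; chars 39.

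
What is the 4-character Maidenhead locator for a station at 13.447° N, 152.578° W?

Shift to the Maidenhead origin (180°W, 90°S): lon 27.42, lat 103.45.
Field (20°×10°, letters A–R): 27.42/20 → 1 → B, 103.45/10 → 10 → K; chars BK.
Square (2°×1°, digits 0–9): 7.42/2 → 3, 3.45/1 → 3; chars 33.

BK33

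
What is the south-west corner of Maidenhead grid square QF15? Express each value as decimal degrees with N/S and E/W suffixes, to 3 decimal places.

35.000° S, 142.000° E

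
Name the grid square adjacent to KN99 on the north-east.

LO00

Longitude square 9; +1 → 10, wraps to 0, carry into field.
Longitude field K = 10; +1 → 11 = L.
Latitude square 9; +1 → 10, wraps to 0, carry into field.
Latitude field N = 13; +1 → 14 = O.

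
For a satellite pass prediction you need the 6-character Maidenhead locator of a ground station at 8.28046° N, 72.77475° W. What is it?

FJ38og

Add 180° to longitude and 90° to latitude: 107.2253, 98.2805.
Field: lon ⌊107.2253/20⌋ = 5 → F; lat ⌊98.2805/10⌋ = 9 → J.
Square: lon ⌊7.2253/2⌋ = 3; lat ⌊8.2805/1⌋ = 8.
Subsquare: lon ⌊1.2253/0.0833333⌋ = 14 → o; lat ⌊0.2805/0.0416667⌋ = 6 → g.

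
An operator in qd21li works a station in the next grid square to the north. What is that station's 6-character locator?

QD21lj

Latitude subsquare i = 8; +1 → 9 = j.
The longitude characters are unchanged.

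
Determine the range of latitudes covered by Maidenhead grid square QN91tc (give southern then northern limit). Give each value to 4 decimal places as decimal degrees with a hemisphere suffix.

Field Q=16, N=13: +16·20° lon, +13·10° lat → SW at lon 140°, lat 40°.
Square 9, 1: +9·2° lon, +1·1° lat → SW at lon 158°, lat 41°.
Subsquare t=19, c=2: +19·0.0833333° lon, +2·0.0416667° lat → SW at lon 159.583°, lat 41.0833°.
Cell spans 0.0833333° lon × 0.0416667° lat.
south 41.0833° N, north 41.1250° N.

41.0833° N, 41.1250° N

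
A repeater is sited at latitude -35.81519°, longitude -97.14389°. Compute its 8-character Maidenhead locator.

EF14ke24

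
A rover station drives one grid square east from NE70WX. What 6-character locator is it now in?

Longitude subsquare w = 22; +1 → 23 = x.
The latitude characters are unchanged.

NE70xx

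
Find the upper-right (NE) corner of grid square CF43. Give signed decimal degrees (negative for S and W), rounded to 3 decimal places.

Field C=2, F=5: +2·20° lon, +5·10° lat → SW at lon -140°, lat -40°.
Square 4, 3: +4·2° lon, +3·1° lat → SW at lon -132°, lat -37°.
Cell spans 2° lon × 1° lat. NE corner is SW corner plus one full cell.
latitude -36.000, longitude -130.000.

-36.000, -130.000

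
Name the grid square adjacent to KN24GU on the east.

KN24hu

Longitude subsquare g = 6; +1 → 7 = h.
The latitude characters are unchanged.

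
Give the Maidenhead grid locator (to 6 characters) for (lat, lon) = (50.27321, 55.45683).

LO70rg

Add 180° to longitude and 90° to latitude: 235.4568, 140.2732.
Field: 235.4568/20 → 11 → L, 140.2732/10 → 14 → O; chars LO.
Square: 15.4568/2 → 7, 0.2732/1 → 0; chars 70.
Subsquare: 1.4568/0.0833333 → 17 → r, 0.2732/0.0416667 → 6 → g; chars rg.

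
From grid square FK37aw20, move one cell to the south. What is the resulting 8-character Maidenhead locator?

Latitude extended square 0; −1 → -1, wraps to 9, carry into subsquare.
Latitude subsquare w = 22; −1 → 21 = v.
The longitude characters are unchanged.

FK37av29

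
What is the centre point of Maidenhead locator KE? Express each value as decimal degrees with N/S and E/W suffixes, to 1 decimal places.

45.0° S, 30.0° E

Field K=10, E=4: +10·20° lon, +4·10° lat → SW at lon 20°, lat -50°.
Cell spans 20° lon × 10° lat. Centre is SW corner plus half of each.
latitude 45.0° S, longitude 30.0° E.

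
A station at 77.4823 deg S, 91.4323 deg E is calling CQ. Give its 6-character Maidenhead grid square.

NB52rm

Offset from 180°W / 90°S: lon 271.4323°, lat 12.5177°.
Field: 271.4323/20 → 13 → N, 12.5177/10 → 1 → B; chars NB.
Square: 11.4323/2 → 5, 2.5177/1 → 2; chars 52.
Subsquare: 1.4323/0.0833333 → 17 → r, 0.5177/0.0416667 → 12 → m; chars rm.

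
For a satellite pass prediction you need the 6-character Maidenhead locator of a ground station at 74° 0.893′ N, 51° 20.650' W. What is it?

GQ44ha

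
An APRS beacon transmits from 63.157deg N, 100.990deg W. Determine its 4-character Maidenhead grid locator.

DP93

Offset from 180°W / 90°S: lon 79.01°, lat 153.16°.
Field: 79.01/20 → 3 → D, 153.16/10 → 15 → P; chars DP.
Square: 19.01/2 → 9, 3.16/1 → 3; chars 93.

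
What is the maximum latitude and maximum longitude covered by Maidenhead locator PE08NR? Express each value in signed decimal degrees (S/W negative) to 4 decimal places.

-41.2500, 121.1667

Field P=15, E=4: +15·20° lon, +4·10° lat → SW at lon 120°, lat -50°.
Square 0, 8: +0·2° lon, +8·1° lat → SW at lon 120°, lat -42°.
Subsquare n=13, r=17: +13·0.0833333° lon, +17·0.0416667° lat → SW at lon 121.083°, lat -41.2917°.
Cell spans 0.0833333° lon × 0.0416667° lat. NE corner is SW corner plus one full cell.
latitude -41.2500, longitude 121.1667.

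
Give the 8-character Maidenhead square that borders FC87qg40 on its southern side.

FC87qf49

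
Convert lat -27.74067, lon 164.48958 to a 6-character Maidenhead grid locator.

Offset from 180°W / 90°S: lon 344.4896°, lat 62.2593°.
Field (20°×10°, letters A–R): 344.4896/20 → 17 → R, 62.2593/10 → 6 → G; chars RG.
Square (2°×1°, digits 0–9): 4.4896/2 → 2, 2.2593/1 → 2; chars 22.
Subsquare (5′×2.5′, letters a–x): 0.4896/0.0833333 → 5 → f, 0.2593/0.0416667 → 6 → g; chars fg.

RG22fg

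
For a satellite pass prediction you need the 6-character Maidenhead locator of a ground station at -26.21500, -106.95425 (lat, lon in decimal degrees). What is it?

DG63ms

Offset from 180°W / 90°S: lon 73.0457°, lat 63.7850°.
Field: 73.0457/20 → 3 → D, 63.7850/10 → 6 → G; chars DG.
Square: 13.0457/2 → 6, 3.7850/1 → 3; chars 63.
Subsquare: 1.0457/0.0833333 → 12 → m, 0.7850/0.0416667 → 18 → s; chars ms.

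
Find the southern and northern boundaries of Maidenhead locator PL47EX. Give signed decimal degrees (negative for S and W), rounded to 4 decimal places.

27.9583, 28.0000

Field P=15, L=11: +15·20° lon, +11·10° lat → SW at lon 120°, lat 20°.
Square 4, 7: +4·2° lon, +7·1° lat → SW at lon 128°, lat 27°.
Subsquare e=4, x=23: +4·0.0833333° lon, +23·0.0416667° lat → SW at lon 128.333°, lat 27.9583°.
Cell spans 0.0833333° lon × 0.0416667° lat.
south 27.9583, north 28.0000.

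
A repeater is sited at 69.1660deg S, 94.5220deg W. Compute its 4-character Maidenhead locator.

EC20

Add 180° to longitude and 90° to latitude: 85.48, 20.83.
Field: lon ⌊85.48/20⌋ = 4 → E; lat ⌊20.83/10⌋ = 2 → C.
Square: lon ⌊5.48/2⌋ = 2; lat ⌊0.83/1⌋ = 0.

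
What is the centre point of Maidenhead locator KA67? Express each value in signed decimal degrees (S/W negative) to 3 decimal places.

-82.500, 33.000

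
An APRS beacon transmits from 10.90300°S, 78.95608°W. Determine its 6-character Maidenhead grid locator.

FH09mc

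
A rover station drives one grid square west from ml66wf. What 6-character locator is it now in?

ML66vf

Longitude subsquare w = 22; −1 → 21 = v.
The latitude characters are unchanged.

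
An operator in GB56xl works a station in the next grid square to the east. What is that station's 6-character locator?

GB66al

Longitude subsquare x = 23; +1 → 24, wraps to 0 = a, carry into square.
Longitude square 5; +1 → 6.
The latitude characters are unchanged.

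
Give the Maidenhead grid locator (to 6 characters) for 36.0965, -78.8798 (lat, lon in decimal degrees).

FM06nc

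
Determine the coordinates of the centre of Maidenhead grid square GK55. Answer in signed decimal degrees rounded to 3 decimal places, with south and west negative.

15.500, -49.000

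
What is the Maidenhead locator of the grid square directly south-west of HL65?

HL54

Longitude square 6; −1 → 5.
Latitude square 5; −1 → 4.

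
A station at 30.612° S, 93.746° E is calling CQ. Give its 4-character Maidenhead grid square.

NF69

Offset from 180°W / 90°S: lon 273.75°, lat 59.39°.
Field: lon ⌊273.75/20⌋ = 13 → N; lat ⌊59.39/10⌋ = 5 → F.
Square: lon ⌊13.75/2⌋ = 6; lat ⌊9.39/1⌋ = 9.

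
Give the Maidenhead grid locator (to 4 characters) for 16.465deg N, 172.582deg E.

Shift to the Maidenhead origin (180°W, 90°S): lon 352.58, lat 106.47.
Field (20°×10°, letters A–R): lon ⌊352.58/20⌋ = 17 → R; lat ⌊106.47/10⌋ = 10 → K.
Square (2°×1°, digits 0–9): lon ⌊12.58/2⌋ = 6; lat ⌊6.47/1⌋ = 6.

RK66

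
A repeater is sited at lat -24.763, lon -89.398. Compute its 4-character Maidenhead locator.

Shift to the Maidenhead origin (180°W, 90°S): lon 90.60, lat 65.24.
Field: lon ⌊90.60/20⌋ = 4 → E; lat ⌊65.24/10⌋ = 6 → G.
Square: lon ⌊10.60/2⌋ = 5; lat ⌊5.24/1⌋ = 5.

EG55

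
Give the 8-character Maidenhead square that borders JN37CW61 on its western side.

JN37cw51

Longitude extended square 6; −1 → 5.
The latitude characters are unchanged.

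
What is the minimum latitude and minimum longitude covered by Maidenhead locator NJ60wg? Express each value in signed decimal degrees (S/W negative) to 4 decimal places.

Field N=13, J=9: +13·20° lon, +9·10° lat → SW at lon 80°, lat 0°.
Square 6, 0: +6·2° lon, +0·1° lat → SW at lon 92°, lat 0°.
Subsquare w=22, g=6: +22·0.0833333° lon, +6·0.0416667° lat → SW at lon 93.8333°, lat 0.25°.
latitude 0.2500, longitude 93.8333.

0.2500, 93.8333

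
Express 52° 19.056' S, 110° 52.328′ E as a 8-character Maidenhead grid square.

OD57kq43

Add 180° to longitude and 90° to latitude: 290.87213, 37.68240.
Field (20°×10°, letters A–R): lon ⌊290.87213/20⌋ = 14 → O; lat ⌊37.68240/10⌋ = 3 → D.
Square (2°×1°, digits 0–9): lon ⌊10.87213/2⌋ = 5; lat ⌊7.68240/1⌋ = 7.
Subsquare (5′×2.5′, letters a–x): lon ⌊0.87213/0.0833333⌋ = 10 → k; lat ⌊0.68240/0.0416667⌋ = 16 → q.
Extended square (30″×15″, digits 0–9): lon ⌊0.03880/0.00833333⌋ = 4; lat ⌊0.01573/0.00416667⌋ = 3.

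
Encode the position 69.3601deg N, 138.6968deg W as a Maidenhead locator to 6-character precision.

Offset from 180°W / 90°S: lon 41.3032°, lat 159.3601°.
Field: lon ⌊41.3032/20⌋ = 2 → C; lat ⌊159.3601/10⌋ = 15 → P.
Square: lon ⌊1.3032/2⌋ = 0; lat ⌊9.3601/1⌋ = 9.
Subsquare: lon ⌊1.3032/0.0833333⌋ = 15 → p; lat ⌊0.3601/0.0416667⌋ = 8 → i.

CP09pi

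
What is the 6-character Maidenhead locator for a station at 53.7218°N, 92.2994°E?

Offset from 180°W / 90°S: lon 272.2994°, lat 143.7218°.
Field: 272.2994/20 → 13 → N, 143.7218/10 → 14 → O; chars NO.
Square: 12.2994/2 → 6, 3.7218/1 → 3; chars 63.
Subsquare: 0.2994/0.0833333 → 3 → d, 0.7218/0.0416667 → 17 → r; chars dr.

NO63dr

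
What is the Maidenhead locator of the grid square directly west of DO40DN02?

DO40cn92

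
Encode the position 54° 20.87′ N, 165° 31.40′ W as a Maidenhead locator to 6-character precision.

AO74fi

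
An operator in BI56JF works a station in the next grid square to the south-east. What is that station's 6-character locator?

BI56ke

Longitude subsquare j = 9; +1 → 10 = k.
Latitude subsquare f = 5; −1 → 4 = e.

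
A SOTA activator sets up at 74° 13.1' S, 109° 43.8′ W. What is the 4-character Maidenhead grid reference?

DB55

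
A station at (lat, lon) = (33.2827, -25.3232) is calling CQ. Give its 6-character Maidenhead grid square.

HM73ig

Offset from 180°W / 90°S: lon 154.6768°, lat 123.2827°.
Field (20°×10°, letters A–R): lon ⌊154.6768/20⌋ = 7 → H; lat ⌊123.2827/10⌋ = 12 → M.
Square (2°×1°, digits 0–9): lon ⌊14.6768/2⌋ = 7; lat ⌊3.2827/1⌋ = 3.
Subsquare (5′×2.5′, letters a–x): lon ⌊0.6768/0.0833333⌋ = 8 → i; lat ⌊0.2827/0.0416667⌋ = 6 → g.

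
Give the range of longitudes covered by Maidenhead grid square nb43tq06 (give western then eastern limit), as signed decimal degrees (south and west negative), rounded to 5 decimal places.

89.58333, 89.59167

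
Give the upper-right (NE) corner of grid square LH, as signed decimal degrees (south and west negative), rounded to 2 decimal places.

-10.00, 60.00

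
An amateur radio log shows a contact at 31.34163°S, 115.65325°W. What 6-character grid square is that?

Add 180° to longitude and 90° to latitude: 64.3468, 58.6584.
Field: 64.3468/20 → 3 → D, 58.6584/10 → 5 → F; chars DF.
Square: 4.3468/2 → 2, 8.6584/1 → 8; chars 28.
Subsquare: 0.3468/0.0833333 → 4 → e, 0.6584/0.0416667 → 15 → p; chars ep.

DF28ep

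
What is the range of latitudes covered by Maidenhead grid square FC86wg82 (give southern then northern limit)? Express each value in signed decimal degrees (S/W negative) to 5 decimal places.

Field F=5, C=2: +5·20° lon, +2·10° lat → SW at lon -80°, lat -70°.
Square 8, 6: +8·2° lon, +6·1° lat → SW at lon -64°, lat -64°.
Subsquare w=22, g=6: +22·0.0833333° lon, +6·0.0416667° lat → SW at lon -62.1667°, lat -63.75°.
Extended square 8, 2: +8·0.00833333° lon, +2·0.00416667° lat → SW at lon -62.1°, lat -63.7417°.
Cell spans 0.00833333° lon × 0.00416667° lat.
south -63.74167, north -63.73750.

-63.74167, -63.73750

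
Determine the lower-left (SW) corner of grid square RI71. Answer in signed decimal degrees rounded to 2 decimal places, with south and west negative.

-9.00, 174.00

Field R=17, I=8: +17·20° lon, +8·10° lat → SW at lon 160°, lat -10°.
Square 7, 1: +7·2° lon, +1·1° lat → SW at lon 174°, lat -9°.
latitude -9.00, longitude 174.00.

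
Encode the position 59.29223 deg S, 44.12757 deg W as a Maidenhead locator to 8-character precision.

Add 180° to longitude and 90° to latitude: 135.87243, 30.70777.
Field (20°×10°, letters A–R): lon ⌊135.87243/20⌋ = 6 → G; lat ⌊30.70777/10⌋ = 3 → D.
Square (2°×1°, digits 0–9): lon ⌊15.87243/2⌋ = 7; lat ⌊0.70777/1⌋ = 0.
Subsquare (5′×2.5′, letters a–x): lon ⌊1.87243/0.0833333⌋ = 22 → w; lat ⌊0.70777/0.0416667⌋ = 16 → q.
Extended square (30″×15″, digits 0–9): lon ⌊0.03910/0.00833333⌋ = 4; lat ⌊0.04110/0.00416667⌋ = 9.

GD70wq49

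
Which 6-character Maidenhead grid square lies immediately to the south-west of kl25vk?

KL25uj

Longitude subsquare v = 21; −1 → 20 = u.
Latitude subsquare k = 10; −1 → 9 = j.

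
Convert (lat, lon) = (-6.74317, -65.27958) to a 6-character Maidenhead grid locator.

FI73ig

Add 180° to longitude and 90° to latitude: 114.7204, 83.2568.
Field: lon ⌊114.7204/20⌋ = 5 → F; lat ⌊83.2568/10⌋ = 8 → I.
Square: lon ⌊14.7204/2⌋ = 7; lat ⌊3.2568/1⌋ = 3.
Subsquare: lon ⌊0.7204/0.0833333⌋ = 8 → i; lat ⌊0.2568/0.0416667⌋ = 6 → g.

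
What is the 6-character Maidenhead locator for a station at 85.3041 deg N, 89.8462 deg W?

ER55bh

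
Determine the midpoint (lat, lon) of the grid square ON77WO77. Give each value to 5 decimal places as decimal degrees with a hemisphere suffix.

47.61458° N, 115.89583° E

Field O=14, N=13: +14·20° lon, +13·10° lat → SW at lon 100°, lat 40°.
Square 7, 7: +7·2° lon, +7·1° lat → SW at lon 114°, lat 47°.
Subsquare w=22, o=14: +22·0.0833333° lon, +14·0.0416667° lat → SW at lon 115.833°, lat 47.5833°.
Extended square 7, 7: +7·0.00833333° lon, +7·0.00416667° lat → SW at lon 115.892°, lat 47.6125°.
Cell spans 0.00833333° lon × 0.00416667° lat. Centre is SW corner plus half of each.
latitude 47.61458° N, longitude 115.89583° E.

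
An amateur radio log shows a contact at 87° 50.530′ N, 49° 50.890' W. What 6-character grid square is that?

GR57bu

Shift to the Maidenhead origin (180°W, 90°S): lon 130.1518, lat 177.8422.
Field: 130.1518/20 → 6 → G, 177.8422/10 → 17 → R; chars GR.
Square: 10.1518/2 → 5, 7.8422/1 → 7; chars 57.
Subsquare: 0.1518/0.0833333 → 1 → b, 0.8422/0.0416667 → 20 → u; chars bu.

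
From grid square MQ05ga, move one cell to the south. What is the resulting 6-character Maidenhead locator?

Latitude subsquare a = 0; −1 → -1, wraps to 23 = x, carry into square.
Latitude square 5; −1 → 4.
The longitude characters are unchanged.

MQ04gx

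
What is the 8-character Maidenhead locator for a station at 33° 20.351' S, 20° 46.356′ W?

Add 180° to longitude and 90° to latitude: 159.22740, 56.66082.
Field: lon ⌊159.22740/20⌋ = 7 → H; lat ⌊56.66082/10⌋ = 5 → F.
Square: lon ⌊19.22740/2⌋ = 9; lat ⌊6.66082/1⌋ = 6.
Subsquare: lon ⌊1.22740/0.0833333⌋ = 14 → o; lat ⌊0.66082/0.0416667⌋ = 15 → p.
Extended square: lon ⌊0.06073/0.00833333⌋ = 7; lat ⌊0.03582/0.00416667⌋ = 8.

HF96op78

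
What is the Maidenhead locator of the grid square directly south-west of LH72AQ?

LH62xp

Longitude subsquare a = 0; −1 → -1, wraps to 23 = x, carry into square.
Longitude square 7; −1 → 6.
Latitude subsquare q = 16; −1 → 15 = p.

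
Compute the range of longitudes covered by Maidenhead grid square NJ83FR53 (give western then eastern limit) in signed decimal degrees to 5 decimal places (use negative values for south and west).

96.45833, 96.46667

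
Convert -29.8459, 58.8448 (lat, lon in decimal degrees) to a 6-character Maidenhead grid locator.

LG90kd

Offset from 180°W / 90°S: lon 238.8448°, lat 60.1541°.
Field: 238.8448/20 → 11 → L, 60.1541/10 → 6 → G; chars LG.
Square: 18.8448/2 → 9, 0.1541/1 → 0; chars 90.
Subsquare: 0.8448/0.0833333 → 10 → k, 0.1541/0.0416667 → 3 → d; chars kd.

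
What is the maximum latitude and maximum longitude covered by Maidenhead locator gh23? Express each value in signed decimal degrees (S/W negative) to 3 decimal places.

-16.000, -54.000

Field G=6, H=7: +6·20° lon, +7·10° lat → SW at lon -60°, lat -20°.
Square 2, 3: +2·2° lon, +3·1° lat → SW at lon -56°, lat -17°.
Cell spans 2° lon × 1° lat. NE corner is SW corner plus one full cell.
latitude -16.000, longitude -54.000.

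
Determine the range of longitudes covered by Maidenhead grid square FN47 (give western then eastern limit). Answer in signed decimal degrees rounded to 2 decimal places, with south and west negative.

-72.00, -70.00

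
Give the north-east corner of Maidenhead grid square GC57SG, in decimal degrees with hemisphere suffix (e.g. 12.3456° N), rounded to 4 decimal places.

Field G=6, C=2: +6·20° lon, +2·10° lat → SW at lon -60°, lat -70°.
Square 5, 7: +5·2° lon, +7·1° lat → SW at lon -50°, lat -63°.
Subsquare s=18, g=6: +18·0.0833333° lon, +6·0.0416667° lat → SW at lon -48.5°, lat -62.75°.
Cell spans 0.0833333° lon × 0.0416667° lat. NE corner is SW corner plus one full cell.
latitude 62.7083° S, longitude 48.4167° W.

62.7083° S, 48.4167° W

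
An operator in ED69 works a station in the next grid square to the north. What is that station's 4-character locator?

EE60

Latitude square 9; +1 → 10, wraps to 0, carry into field.
Latitude field D = 3; +1 → 4 = E.
The longitude characters are unchanged.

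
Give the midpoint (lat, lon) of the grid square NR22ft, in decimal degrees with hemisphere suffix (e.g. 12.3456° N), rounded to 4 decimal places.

82.8125° N, 84.4583° E

Field N=13, R=17: +13·20° lon, +17·10° lat → SW at lon 80°, lat 80°.
Square 2, 2: +2·2° lon, +2·1° lat → SW at lon 84°, lat 82°.
Subsquare f=5, t=19: +5·0.0833333° lon, +19·0.0416667° lat → SW at lon 84.4167°, lat 82.7917°.
Cell spans 0.0833333° lon × 0.0416667° lat. Centre is SW corner plus half of each.
latitude 82.8125° N, longitude 84.4583° E.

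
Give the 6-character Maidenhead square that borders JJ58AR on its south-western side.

JJ48xq

Longitude subsquare a = 0; −1 → -1, wraps to 23 = x, carry into square.
Longitude square 5; −1 → 4.
Latitude subsquare r = 17; −1 → 16 = q.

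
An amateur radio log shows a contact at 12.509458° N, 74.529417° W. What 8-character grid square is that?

Add 180° to longitude and 90° to latitude: 105.47058, 102.50946.
Field: lon ⌊105.47058/20⌋ = 5 → F; lat ⌊102.50946/10⌋ = 10 → K.
Square: lon ⌊5.47058/2⌋ = 2; lat ⌊2.50946/1⌋ = 2.
Subsquare: lon ⌊1.47058/0.0833333⌋ = 17 → r; lat ⌊0.50946/0.0416667⌋ = 12 → m.
Extended square: lon ⌊0.05392/0.00833333⌋ = 6; lat ⌊0.00946/0.00416667⌋ = 2.

FK22rm62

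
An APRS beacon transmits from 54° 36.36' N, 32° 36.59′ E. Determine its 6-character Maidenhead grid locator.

KO64ho

Add 180° to longitude and 90° to latitude: 212.6098, 144.6060.
Field (20°×10°, letters A–R): 212.6098/20 → 10 → K, 144.6060/10 → 14 → O; chars KO.
Square (2°×1°, digits 0–9): 12.6098/2 → 6, 4.6060/1 → 4; chars 64.
Subsquare (5′×2.5′, letters a–x): 0.6098/0.0833333 → 7 → h, 0.6060/0.0416667 → 14 → o; chars ho.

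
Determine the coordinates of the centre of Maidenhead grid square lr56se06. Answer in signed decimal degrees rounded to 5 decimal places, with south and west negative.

86.19375, 51.50417

Field L=11, R=17: +11·20° lon, +17·10° lat → SW at lon 40°, lat 80°.
Square 5, 6: +5·2° lon, +6·1° lat → SW at lon 50°, lat 86°.
Subsquare s=18, e=4: +18·0.0833333° lon, +4·0.0416667° lat → SW at lon 51.5°, lat 86.1667°.
Extended square 0, 6: +0·0.00833333° lon, +6·0.00416667° lat → SW at lon 51.5°, lat 86.1917°.
Cell spans 0.00833333° lon × 0.00416667° lat. Centre is SW corner plus half of each.
latitude 86.19375, longitude 51.50417.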